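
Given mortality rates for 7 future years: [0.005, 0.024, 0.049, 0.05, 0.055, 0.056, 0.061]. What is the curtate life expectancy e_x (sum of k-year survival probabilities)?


e_x = sum_{k=1}^{n} k_p_x
k_p_x values:
  1_p_x = 0.995
  2_p_x = 0.97112
  3_p_x = 0.923535
  4_p_x = 0.877358
  5_p_x = 0.829104
  6_p_x = 0.782674
  7_p_x = 0.734931
e_x = 6.1137


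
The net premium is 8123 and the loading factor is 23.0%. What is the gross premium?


Gross = net * (1 + loading)
= 8123 * (1 + 0.23)
= 8123 * 1.23
= 9991.29


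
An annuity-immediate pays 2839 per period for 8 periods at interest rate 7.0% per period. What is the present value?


PV = PMT * (1 - (1+i)^(-n)) / i
= 2839 * (1 - (1+0.07)^(-8)) / 0.07
= 2839 * (1 - 0.582009) / 0.07
= 2839 * 5.971299
= 16952.5165


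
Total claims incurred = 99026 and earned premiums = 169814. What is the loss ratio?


Loss ratio = claims / premiums
= 99026 / 169814
= 0.5831


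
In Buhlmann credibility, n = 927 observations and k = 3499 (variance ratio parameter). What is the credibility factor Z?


Z = n / (n + k)
= 927 / (927 + 3499)
= 927 / 4426
= 0.2094


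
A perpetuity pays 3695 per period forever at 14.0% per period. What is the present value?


PV = PMT / i
= 3695 / 0.14
= 26392.8571


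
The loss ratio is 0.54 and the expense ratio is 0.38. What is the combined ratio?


Combined ratio = loss ratio + expense ratio
= 0.54 + 0.38
= 0.92


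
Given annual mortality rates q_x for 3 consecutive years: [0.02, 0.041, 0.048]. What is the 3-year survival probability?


p_k = 1 - q_k for each year
Survival = product of (1 - q_k)
= 0.98 * 0.959 * 0.952
= 0.8947


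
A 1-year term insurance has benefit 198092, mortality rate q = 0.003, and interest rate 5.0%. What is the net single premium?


NSP = benefit * q * v
v = 1/(1+i) = 0.952381
NSP = 198092 * 0.003 * 0.952381
= 565.9771


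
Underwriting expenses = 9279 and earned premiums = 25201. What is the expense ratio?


Expense ratio = expenses / premiums
= 9279 / 25201
= 0.3682


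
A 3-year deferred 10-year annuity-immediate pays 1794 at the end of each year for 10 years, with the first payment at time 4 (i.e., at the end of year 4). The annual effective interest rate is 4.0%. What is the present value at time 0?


PV at time 3 of the 10-year annuity-immediate:
a_n = 1794 * (1-(1+0.04)^(-10))/0.04 = 14550.947
Discount back 3 years to time 0:
PV = 14550.947 * (1+0.04)^(-3)
= 14550.947 * 0.888996
= 12935.7389


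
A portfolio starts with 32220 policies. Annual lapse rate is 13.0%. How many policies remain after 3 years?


remaining = initial * (1 - lapse)^years
= 32220 * (1 - 0.13)^3
= 32220 * 0.658503
= 21216.9667


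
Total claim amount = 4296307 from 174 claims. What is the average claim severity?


severity = total / number
= 4296307 / 174
= 24691.4195


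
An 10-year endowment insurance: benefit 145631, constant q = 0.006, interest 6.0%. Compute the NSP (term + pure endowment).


Term component = 6278.2667
Pure endowment = 10_p_x * v^10 * benefit = 0.941594 * 0.558395 * 145631 = 76570.0663
NSP = 82848.333


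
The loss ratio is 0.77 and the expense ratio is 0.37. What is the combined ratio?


Combined ratio = loss ratio + expense ratio
= 0.77 + 0.37
= 1.14


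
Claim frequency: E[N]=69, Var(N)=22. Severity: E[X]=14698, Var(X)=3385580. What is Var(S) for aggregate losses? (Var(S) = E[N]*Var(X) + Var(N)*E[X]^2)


Var(S) = E[N]*Var(X) + Var(N)*E[X]^2
= 69*3385580 + 22*14698^2
= 233605020 + 4752686488
= 4.9863e+09


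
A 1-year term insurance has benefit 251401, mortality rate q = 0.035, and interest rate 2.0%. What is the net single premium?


NSP = benefit * q * v
v = 1/(1+i) = 0.980392
NSP = 251401 * 0.035 * 0.980392
= 8626.5049


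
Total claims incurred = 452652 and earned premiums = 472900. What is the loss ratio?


Loss ratio = claims / premiums
= 452652 / 472900
= 0.9572


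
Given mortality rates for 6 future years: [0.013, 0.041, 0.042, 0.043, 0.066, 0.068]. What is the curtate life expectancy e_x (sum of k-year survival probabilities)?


e_x = sum_{k=1}^{n} k_p_x
k_p_x values:
  1_p_x = 0.987
  2_p_x = 0.946533
  3_p_x = 0.906779
  4_p_x = 0.867787
  5_p_x = 0.810513
  6_p_x = 0.755398
e_x = 5.274


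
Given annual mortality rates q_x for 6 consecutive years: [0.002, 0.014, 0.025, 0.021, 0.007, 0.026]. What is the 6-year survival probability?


p_k = 1 - q_k for each year
Survival = product of (1 - q_k)
= 0.998 * 0.986 * 0.975 * 0.979 * 0.993 * 0.974
= 0.9085


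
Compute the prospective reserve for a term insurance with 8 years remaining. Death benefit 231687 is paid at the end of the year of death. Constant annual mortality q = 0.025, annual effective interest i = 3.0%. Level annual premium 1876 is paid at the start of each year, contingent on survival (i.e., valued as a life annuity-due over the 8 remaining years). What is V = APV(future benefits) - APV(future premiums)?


v = 1/(1+i) = 0.970874
APV(future benefits) per unit = sum_{k=0}^{7} k_p_x * q * v^(k+1) = 0.161513
APV(future benefits) = 231687 * 0.161513 = 37420.3492
Life annuity-due factor ä_{x:8} = sum_{k=0}^{7} k_p_x * v^k = 6.654315
APV(future premiums) = 1876 * 6.654315 = 12483.4958
V = 37420.3492 - 12483.4958
= 24936.8534


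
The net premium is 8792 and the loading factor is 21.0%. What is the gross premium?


Gross = net * (1 + loading)
= 8792 * (1 + 0.21)
= 8792 * 1.21
= 10638.32


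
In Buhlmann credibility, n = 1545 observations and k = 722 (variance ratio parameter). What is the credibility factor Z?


Z = n / (n + k)
= 1545 / (1545 + 722)
= 1545 / 2267
= 0.6815


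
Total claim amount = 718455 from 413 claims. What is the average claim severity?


severity = total / number
= 718455 / 413
= 1739.6005


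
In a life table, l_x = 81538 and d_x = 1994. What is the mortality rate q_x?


q_x = d_x / l_x
= 1994 / 81538
= 0.0245


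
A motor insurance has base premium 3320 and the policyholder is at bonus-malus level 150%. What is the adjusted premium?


adjusted = base * BM_level / 100
= 3320 * 150 / 100
= 3320 * 1.5
= 4980.0


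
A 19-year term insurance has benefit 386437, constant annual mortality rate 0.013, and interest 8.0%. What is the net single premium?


NSP = benefit * sum_{k=0}^{n-1} k_p_x * q * v^(k+1)
With constant q=0.013, v=0.925926
Sum = 0.114525
NSP = 386437 * 0.114525
= 44256.6406


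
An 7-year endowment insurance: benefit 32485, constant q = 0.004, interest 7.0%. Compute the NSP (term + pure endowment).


Term component = 692.6845
Pure endowment = 7_p_x * v^7 * benefit = 0.972334 * 0.62275 * 32485 = 19670.3368
NSP = 20363.0213


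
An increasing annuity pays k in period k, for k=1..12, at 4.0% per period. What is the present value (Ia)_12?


(Ia)_n = sum_{k=1}^{n} k * v^k, v = 1/(1+i)
v = 0.961538
Sum computed term by term:
(Ia)_12 = 56.6328


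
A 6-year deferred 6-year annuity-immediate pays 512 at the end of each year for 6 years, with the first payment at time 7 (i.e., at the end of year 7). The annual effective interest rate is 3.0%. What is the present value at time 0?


PV at time 6 of the 6-year annuity-immediate:
a_n = 512 * (1-(1+0.03)^(-6))/0.03 = 2773.602
Discount back 6 years to time 0:
PV = 2773.602 * (1+0.03)^(-6)
= 2773.602 * 0.837484
= 2322.848


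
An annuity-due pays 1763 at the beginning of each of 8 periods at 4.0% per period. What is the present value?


PV_due = PMT * (1-(1+i)^(-n))/i * (1+i)
PV_immediate = 11869.8292
PV_due = 11869.8292 * 1.04
= 12344.6224


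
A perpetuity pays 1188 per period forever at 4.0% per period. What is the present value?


PV = PMT / i
= 1188 / 0.04
= 29700.0


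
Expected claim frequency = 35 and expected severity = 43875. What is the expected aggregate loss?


E[S] = E[N] * E[X]
= 35 * 43875
= 1.5356e+06


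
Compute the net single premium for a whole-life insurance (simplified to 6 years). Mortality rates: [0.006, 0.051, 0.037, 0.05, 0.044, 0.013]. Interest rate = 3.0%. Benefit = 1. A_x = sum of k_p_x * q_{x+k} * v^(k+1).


v = 0.970874
Year 0: k_p_x=1.0, q=0.006, term=0.005825
Year 1: k_p_x=0.994, q=0.051, term=0.047784
Year 2: k_p_x=0.943306, q=0.037, term=0.031941
Year 3: k_p_x=0.908404, q=0.05, term=0.040355
Year 4: k_p_x=0.862983, q=0.044, term=0.032754
Year 5: k_p_x=0.825012, q=0.013, term=0.008982
A_x = 0.1676


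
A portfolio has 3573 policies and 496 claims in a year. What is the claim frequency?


frequency = claims / policies
= 496 / 3573
= 0.1388


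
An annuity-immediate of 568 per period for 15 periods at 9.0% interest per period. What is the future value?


FV = PMT * ((1+i)^n - 1) / i
= 568 * ((1.09)^15 - 1) / 0.09
= 568 * (3.642482 - 1) / 0.09
= 16677.0004


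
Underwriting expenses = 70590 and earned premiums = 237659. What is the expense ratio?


Expense ratio = expenses / premiums
= 70590 / 237659
= 0.297


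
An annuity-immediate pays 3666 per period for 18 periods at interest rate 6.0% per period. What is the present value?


PV = PMT * (1 - (1+i)^(-n)) / i
= 3666 * (1 - (1+0.06)^(-18)) / 0.06
= 3666 * (1 - 0.350344) / 0.06
= 3666 * 10.827603
= 39693.9944


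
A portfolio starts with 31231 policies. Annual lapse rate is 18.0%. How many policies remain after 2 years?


remaining = initial * (1 - lapse)^years
= 31231 * (1 - 0.18)^2
= 31231 * 0.6724
= 20999.7244


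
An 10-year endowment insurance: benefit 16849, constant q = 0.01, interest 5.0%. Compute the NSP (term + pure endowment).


Term component = 1249.0384
Pure endowment = 10_p_x * v^10 * benefit = 0.904382 * 0.613913 * 16849 = 9354.7694
NSP = 10603.8078


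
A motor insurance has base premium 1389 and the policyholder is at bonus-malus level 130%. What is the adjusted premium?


adjusted = base * BM_level / 100
= 1389 * 130 / 100
= 1389 * 1.3
= 1805.7


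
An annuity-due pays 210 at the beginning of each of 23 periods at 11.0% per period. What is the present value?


PV_due = PMT * (1-(1+i)^(-n))/i * (1+i)
PV_immediate = 1735.9506
PV_due = 1735.9506 * 1.11
= 1926.9052


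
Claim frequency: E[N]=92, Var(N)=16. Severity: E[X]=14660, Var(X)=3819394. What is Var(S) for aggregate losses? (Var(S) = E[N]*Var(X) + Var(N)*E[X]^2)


Var(S) = E[N]*Var(X) + Var(N)*E[X]^2
= 92*3819394 + 16*14660^2
= 351384248 + 3438649600
= 3.7900e+09


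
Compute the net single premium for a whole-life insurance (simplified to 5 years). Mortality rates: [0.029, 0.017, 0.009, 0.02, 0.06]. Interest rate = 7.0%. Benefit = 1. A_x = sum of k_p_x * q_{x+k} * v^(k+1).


v = 0.934579
Year 0: k_p_x=1.0, q=0.029, term=0.027103
Year 1: k_p_x=0.971, q=0.017, term=0.014418
Year 2: k_p_x=0.954493, q=0.009, term=0.007012
Year 3: k_p_x=0.945903, q=0.02, term=0.014432
Year 4: k_p_x=0.926985, q=0.06, term=0.039656
A_x = 0.1026


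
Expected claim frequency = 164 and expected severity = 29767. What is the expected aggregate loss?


E[S] = E[N] * E[X]
= 164 * 29767
= 4.8818e+06


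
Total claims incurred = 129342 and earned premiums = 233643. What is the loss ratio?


Loss ratio = claims / premiums
= 129342 / 233643
= 0.5536


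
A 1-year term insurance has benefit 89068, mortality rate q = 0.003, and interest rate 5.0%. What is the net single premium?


NSP = benefit * q * v
v = 1/(1+i) = 0.952381
NSP = 89068 * 0.003 * 0.952381
= 254.48


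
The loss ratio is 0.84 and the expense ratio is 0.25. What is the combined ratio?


Combined ratio = loss ratio + expense ratio
= 0.84 + 0.25
= 1.09


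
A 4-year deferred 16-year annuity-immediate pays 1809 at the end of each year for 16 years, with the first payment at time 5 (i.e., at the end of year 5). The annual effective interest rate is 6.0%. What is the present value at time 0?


PV at time 4 of the 16-year annuity-immediate:
a_n = 1809 * (1-(1+0.06)^(-16))/0.06 = 18281.5645
Discount back 4 years to time 0:
PV = 18281.5645 * (1+0.06)^(-4)
= 18281.5645 * 0.792094
= 14480.7114


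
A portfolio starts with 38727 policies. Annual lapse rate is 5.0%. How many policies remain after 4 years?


remaining = initial * (1 - lapse)^years
= 38727 * (1 - 0.05)^4
= 38727 * 0.814506
= 31543.3835


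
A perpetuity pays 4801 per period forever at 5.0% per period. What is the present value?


PV = PMT / i
= 4801 / 0.05
= 96020.0


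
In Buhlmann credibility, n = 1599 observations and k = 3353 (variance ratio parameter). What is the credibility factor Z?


Z = n / (n + k)
= 1599 / (1599 + 3353)
= 1599 / 4952
= 0.3229


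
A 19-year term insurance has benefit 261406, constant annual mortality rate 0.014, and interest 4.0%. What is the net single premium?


NSP = benefit * sum_{k=0}^{n-1} k_p_x * q * v^(k+1)
With constant q=0.014, v=0.961538
Sum = 0.165122
NSP = 261406 * 0.165122
= 43163.844


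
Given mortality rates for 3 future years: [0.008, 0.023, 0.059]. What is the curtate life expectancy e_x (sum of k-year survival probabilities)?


e_x = sum_{k=1}^{n} k_p_x
k_p_x values:
  1_p_x = 0.992
  2_p_x = 0.969184
  3_p_x = 0.912002
e_x = 2.8732


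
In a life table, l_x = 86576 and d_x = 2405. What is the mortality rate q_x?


q_x = d_x / l_x
= 2405 / 86576
= 0.0278


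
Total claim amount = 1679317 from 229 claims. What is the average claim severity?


severity = total / number
= 1679317 / 229
= 7333.262


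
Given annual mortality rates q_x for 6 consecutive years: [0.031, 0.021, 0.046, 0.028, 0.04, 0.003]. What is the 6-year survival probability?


p_k = 1 - q_k for each year
Survival = product of (1 - q_k)
= 0.969 * 0.979 * 0.954 * 0.972 * 0.96 * 0.997
= 0.842


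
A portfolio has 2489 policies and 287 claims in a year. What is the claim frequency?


frequency = claims / policies
= 287 / 2489
= 0.1153


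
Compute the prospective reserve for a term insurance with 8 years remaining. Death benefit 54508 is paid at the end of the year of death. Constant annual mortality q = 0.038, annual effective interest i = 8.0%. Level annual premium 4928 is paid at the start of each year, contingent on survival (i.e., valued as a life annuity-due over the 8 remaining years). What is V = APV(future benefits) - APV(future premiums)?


v = 1/(1+i) = 0.925926
APV(future benefits) per unit = sum_{k=0}^{7} k_p_x * q * v^(k+1) = 0.194416
APV(future benefits) = 54508 * 0.194416 = 10597.2188
Life annuity-due factor ä_{x:8} = sum_{k=0}^{7} k_p_x * v^k = 5.525503
APV(future premiums) = 4928 * 5.525503 = 27229.6783
V = 10597.2188 - 27229.6783
= -16632.4596


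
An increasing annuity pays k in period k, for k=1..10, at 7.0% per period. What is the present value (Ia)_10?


(Ia)_n = sum_{k=1}^{n} k * v^k, v = 1/(1+i)
v = 0.934579
Sum computed term by term:
(Ia)_10 = 34.7391


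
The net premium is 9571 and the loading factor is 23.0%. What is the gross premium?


Gross = net * (1 + loading)
= 9571 * (1 + 0.23)
= 9571 * 1.23
= 11772.33


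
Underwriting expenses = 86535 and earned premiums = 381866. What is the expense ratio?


Expense ratio = expenses / premiums
= 86535 / 381866
= 0.2266


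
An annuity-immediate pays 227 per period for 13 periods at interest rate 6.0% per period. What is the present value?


PV = PMT * (1 - (1+i)^(-n)) / i
= 227 * (1 - (1+0.06)^(-13)) / 0.06
= 227 * (1 - 0.468839) / 0.06
= 227 * 8.852683
= 2009.559


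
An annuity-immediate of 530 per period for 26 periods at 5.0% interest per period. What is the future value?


FV = PMT * ((1+i)^n - 1) / i
= 530 * ((1.05)^26 - 1) / 0.05
= 530 * (3.555673 - 1) / 0.05
= 27090.1305


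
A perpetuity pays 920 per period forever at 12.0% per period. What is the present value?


PV = PMT / i
= 920 / 0.12
= 7666.6667


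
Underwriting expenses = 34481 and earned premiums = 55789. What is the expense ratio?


Expense ratio = expenses / premiums
= 34481 / 55789
= 0.6181


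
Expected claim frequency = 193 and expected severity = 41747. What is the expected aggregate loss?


E[S] = E[N] * E[X]
= 193 * 41747
= 8.0572e+06


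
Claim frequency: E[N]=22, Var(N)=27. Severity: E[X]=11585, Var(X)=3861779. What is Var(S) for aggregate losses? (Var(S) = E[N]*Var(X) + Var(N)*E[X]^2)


Var(S) = E[N]*Var(X) + Var(N)*E[X]^2
= 22*3861779 + 27*11585^2
= 84959138 + 3623730075
= 3.7087e+09


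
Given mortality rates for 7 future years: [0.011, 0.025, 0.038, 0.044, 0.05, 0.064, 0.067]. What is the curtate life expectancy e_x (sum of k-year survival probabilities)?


e_x = sum_{k=1}^{n} k_p_x
k_p_x values:
  1_p_x = 0.989
  2_p_x = 0.964275
  3_p_x = 0.927633
  4_p_x = 0.886817
  5_p_x = 0.842476
  6_p_x = 0.788557
  7_p_x = 0.735724
e_x = 6.1345


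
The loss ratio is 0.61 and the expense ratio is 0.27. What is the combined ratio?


Combined ratio = loss ratio + expense ratio
= 0.61 + 0.27
= 0.88


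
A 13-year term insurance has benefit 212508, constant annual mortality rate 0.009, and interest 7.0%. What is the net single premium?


NSP = benefit * sum_{k=0}^{n-1} k_p_x * q * v^(k+1)
With constant q=0.009, v=0.934579
Sum = 0.071892
NSP = 212508 * 0.071892
= 15277.5585


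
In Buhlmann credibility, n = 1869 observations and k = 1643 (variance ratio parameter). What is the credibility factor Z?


Z = n / (n + k)
= 1869 / (1869 + 1643)
= 1869 / 3512
= 0.5322


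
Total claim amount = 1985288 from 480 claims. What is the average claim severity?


severity = total / number
= 1985288 / 480
= 4136.0167


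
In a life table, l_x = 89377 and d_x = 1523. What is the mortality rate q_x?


q_x = d_x / l_x
= 1523 / 89377
= 0.017


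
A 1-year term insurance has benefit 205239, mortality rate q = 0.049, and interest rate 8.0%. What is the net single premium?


NSP = benefit * q * v
v = 1/(1+i) = 0.925926
NSP = 205239 * 0.049 * 0.925926
= 9311.7694


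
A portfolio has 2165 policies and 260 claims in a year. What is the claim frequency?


frequency = claims / policies
= 260 / 2165
= 0.1201


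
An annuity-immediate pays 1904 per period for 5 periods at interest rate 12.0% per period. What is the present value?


PV = PMT * (1 - (1+i)^(-n)) / i
= 1904 * (1 - (1+0.12)^(-5)) / 0.12
= 1904 * (1 - 0.567427) / 0.12
= 1904 * 3.604776
= 6863.4939


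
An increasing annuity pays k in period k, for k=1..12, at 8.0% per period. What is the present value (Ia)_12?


(Ia)_n = sum_{k=1}^{n} k * v^k, v = 1/(1+i)
v = 0.925926
Sum computed term by term:
(Ia)_12 = 42.17


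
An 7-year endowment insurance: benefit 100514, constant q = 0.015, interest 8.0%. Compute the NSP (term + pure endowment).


Term component = 7539.9308
Pure endowment = 7_p_x * v^7 * benefit = 0.899609 * 0.58349 * 100514 = 52761.1048
NSP = 60301.0357


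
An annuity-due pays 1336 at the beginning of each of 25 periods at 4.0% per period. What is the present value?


PV_due = PMT * (1-(1+i)^(-n))/i * (1+i)
PV_immediate = 20871.0988
PV_due = 20871.0988 * 1.04
= 21705.9428


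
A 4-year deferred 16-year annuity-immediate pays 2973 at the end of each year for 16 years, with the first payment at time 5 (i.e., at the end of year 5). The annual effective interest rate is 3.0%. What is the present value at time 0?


PV at time 4 of the 16-year annuity-immediate:
a_n = 2973 * (1-(1+0.03)^(-16))/0.03 = 37344.1563
Discount back 4 years to time 0:
PV = 37344.1563 * (1+0.03)^(-4)
= 37344.1563 * 0.888487
= 33179.7992


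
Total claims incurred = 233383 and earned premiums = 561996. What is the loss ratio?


Loss ratio = claims / premiums
= 233383 / 561996
= 0.4153


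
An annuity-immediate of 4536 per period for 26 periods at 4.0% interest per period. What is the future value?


FV = PMT * ((1+i)^n - 1) / i
= 4536 * ((1.04)^26 - 1) / 0.04
= 4536 * (2.77247 - 1) / 0.04
= 200998.0736


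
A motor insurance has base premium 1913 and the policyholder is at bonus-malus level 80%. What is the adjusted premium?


adjusted = base * BM_level / 100
= 1913 * 80 / 100
= 1913 * 0.8
= 1530.4


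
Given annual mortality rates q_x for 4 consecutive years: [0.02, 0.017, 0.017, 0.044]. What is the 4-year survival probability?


p_k = 1 - q_k for each year
Survival = product of (1 - q_k)
= 0.98 * 0.983 * 0.983 * 0.956
= 0.9053


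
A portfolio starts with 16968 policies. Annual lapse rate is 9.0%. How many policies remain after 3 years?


remaining = initial * (1 - lapse)^years
= 16968 * (1 - 0.09)^3
= 16968 * 0.753571
= 12786.5927


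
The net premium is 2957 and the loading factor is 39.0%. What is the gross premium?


Gross = net * (1 + loading)
= 2957 * (1 + 0.39)
= 2957 * 1.39
= 4110.23


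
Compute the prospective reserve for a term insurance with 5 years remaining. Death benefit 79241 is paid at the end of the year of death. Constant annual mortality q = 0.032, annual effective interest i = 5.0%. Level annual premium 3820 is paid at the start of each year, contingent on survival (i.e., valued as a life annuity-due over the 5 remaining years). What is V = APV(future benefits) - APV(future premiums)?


v = 1/(1+i) = 0.952381
APV(future benefits) per unit = sum_{k=0}^{4} k_p_x * q * v^(k+1) = 0.130368
APV(future benefits) = 79241 * 0.130368 = 10330.4714
Life annuity-due factor ä_{x:5} = sum_{k=0}^{4} k_p_x * v^k = 4.277692
APV(future premiums) = 3820 * 4.277692 = 16340.7835
V = 10330.4714 - 16340.7835
= -6010.3121


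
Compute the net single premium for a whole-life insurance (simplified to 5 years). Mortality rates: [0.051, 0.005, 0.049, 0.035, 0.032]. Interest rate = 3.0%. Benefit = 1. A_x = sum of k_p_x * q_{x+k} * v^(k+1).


v = 0.970874
Year 0: k_p_x=1.0, q=0.051, term=0.049515
Year 1: k_p_x=0.949, q=0.005, term=0.004473
Year 2: k_p_x=0.944255, q=0.049, term=0.042342
Year 3: k_p_x=0.897987, q=0.035, term=0.027925
Year 4: k_p_x=0.866557, q=0.032, term=0.02392
A_x = 0.1482


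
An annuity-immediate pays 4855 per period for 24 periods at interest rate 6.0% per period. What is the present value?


PV = PMT * (1 - (1+i)^(-n)) / i
= 4855 * (1 - (1+0.06)^(-24)) / 0.06
= 4855 * (1 - 0.246979) / 0.06
= 4855 * 12.550358
= 60931.9858


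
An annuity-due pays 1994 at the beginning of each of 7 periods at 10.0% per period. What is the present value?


PV_due = PMT * (1-(1+i)^(-n))/i * (1+i)
PV_immediate = 9707.6271
PV_due = 9707.6271 * 1.1
= 10678.3898


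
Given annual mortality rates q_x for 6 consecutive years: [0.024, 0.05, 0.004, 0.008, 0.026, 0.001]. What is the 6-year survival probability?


p_k = 1 - q_k for each year
Survival = product of (1 - q_k)
= 0.976 * 0.95 * 0.996 * 0.992 * 0.974 * 0.999
= 0.8914


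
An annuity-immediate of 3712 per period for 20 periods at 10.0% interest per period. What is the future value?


FV = PMT * ((1+i)^n - 1) / i
= 3712 * ((1.1)^20 - 1) / 0.1
= 3712 * (6.7275 - 1) / 0.1
= 212604.7981


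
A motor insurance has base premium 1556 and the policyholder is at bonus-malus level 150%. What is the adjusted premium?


adjusted = base * BM_level / 100
= 1556 * 150 / 100
= 1556 * 1.5
= 2334.0


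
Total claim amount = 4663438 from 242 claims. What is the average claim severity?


severity = total / number
= 4663438 / 242
= 19270.405


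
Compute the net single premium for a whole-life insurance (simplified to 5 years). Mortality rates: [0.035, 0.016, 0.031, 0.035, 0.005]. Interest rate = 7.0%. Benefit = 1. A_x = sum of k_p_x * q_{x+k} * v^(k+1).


v = 0.934579
Year 0: k_p_x=1.0, q=0.035, term=0.03271
Year 1: k_p_x=0.965, q=0.016, term=0.013486
Year 2: k_p_x=0.94956, q=0.031, term=0.024029
Year 3: k_p_x=0.920124, q=0.035, term=0.024569
Year 4: k_p_x=0.887919, q=0.005, term=0.003165
A_x = 0.098


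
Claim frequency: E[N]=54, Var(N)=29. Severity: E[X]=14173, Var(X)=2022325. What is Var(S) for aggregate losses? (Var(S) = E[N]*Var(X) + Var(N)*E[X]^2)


Var(S) = E[N]*Var(X) + Var(N)*E[X]^2
= 54*2022325 + 29*14173^2
= 109205550 + 5825343941
= 5.9345e+09


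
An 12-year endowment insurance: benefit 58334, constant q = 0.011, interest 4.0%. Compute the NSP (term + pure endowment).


Term component = 5700.0804
Pure endowment = 12_p_x * v^12 * benefit = 0.8757 * 0.624597 * 58334 = 31906.3544
NSP = 37606.4348


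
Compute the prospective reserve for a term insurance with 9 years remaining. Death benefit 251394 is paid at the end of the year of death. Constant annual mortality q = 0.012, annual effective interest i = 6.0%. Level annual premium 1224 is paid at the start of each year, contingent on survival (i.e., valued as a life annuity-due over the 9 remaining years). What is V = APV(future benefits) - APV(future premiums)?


v = 1/(1+i) = 0.943396
APV(future benefits) per unit = sum_{k=0}^{8} k_p_x * q * v^(k+1) = 0.078174
APV(future benefits) = 251394 * 0.078174 = 19652.4141
Life annuity-due factor ä_{x:9} = sum_{k=0}^{8} k_p_x * v^k = 6.905349
APV(future premiums) = 1224 * 6.905349 = 8452.1469
V = 19652.4141 - 8452.1469
= 11200.2672


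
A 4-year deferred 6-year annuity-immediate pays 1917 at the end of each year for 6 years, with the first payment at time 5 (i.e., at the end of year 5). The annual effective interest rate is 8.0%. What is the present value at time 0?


PV at time 4 of the 6-year annuity-immediate:
a_n = 1917 * (1-(1+0.08)^(-6))/0.08 = 8862.0603
Discount back 4 years to time 0:
PV = 8862.0603 * (1+0.08)^(-4)
= 8862.0603 * 0.73503
= 6513.8789


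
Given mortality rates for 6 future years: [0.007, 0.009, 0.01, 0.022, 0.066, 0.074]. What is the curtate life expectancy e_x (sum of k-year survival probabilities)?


e_x = sum_{k=1}^{n} k_p_x
k_p_x values:
  1_p_x = 0.993
  2_p_x = 0.984063
  3_p_x = 0.974222
  4_p_x = 0.952789
  5_p_x = 0.889905
  6_p_x = 0.824052
e_x = 5.618


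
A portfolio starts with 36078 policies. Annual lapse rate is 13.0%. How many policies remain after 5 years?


remaining = initial * (1 - lapse)^years
= 36078 * (1 - 0.13)^5
= 36078 * 0.498421
= 17982.03


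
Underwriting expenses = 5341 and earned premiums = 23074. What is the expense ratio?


Expense ratio = expenses / premiums
= 5341 / 23074
= 0.2315


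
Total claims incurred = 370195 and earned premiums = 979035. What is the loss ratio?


Loss ratio = claims / premiums
= 370195 / 979035
= 0.3781


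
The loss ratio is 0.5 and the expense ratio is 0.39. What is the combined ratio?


Combined ratio = loss ratio + expense ratio
= 0.5 + 0.39
= 0.89


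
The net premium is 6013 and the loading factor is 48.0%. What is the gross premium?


Gross = net * (1 + loading)
= 6013 * (1 + 0.48)
= 6013 * 1.48
= 8899.24


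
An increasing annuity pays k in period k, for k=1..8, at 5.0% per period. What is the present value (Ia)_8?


(Ia)_n = sum_{k=1}^{n} k * v^k, v = 1/(1+i)
v = 0.952381
Sum computed term by term:
(Ia)_8 = 27.4332


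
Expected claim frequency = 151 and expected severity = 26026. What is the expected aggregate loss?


E[S] = E[N] * E[X]
= 151 * 26026
= 3.9299e+06


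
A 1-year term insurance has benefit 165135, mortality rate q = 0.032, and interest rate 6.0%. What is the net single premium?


NSP = benefit * q * v
v = 1/(1+i) = 0.943396
NSP = 165135 * 0.032 * 0.943396
= 4985.2075


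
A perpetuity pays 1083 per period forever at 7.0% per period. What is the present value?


PV = PMT / i
= 1083 / 0.07
= 15471.4286


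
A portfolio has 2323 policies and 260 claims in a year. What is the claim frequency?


frequency = claims / policies
= 260 / 2323
= 0.1119


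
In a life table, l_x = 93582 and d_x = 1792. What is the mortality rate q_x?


q_x = d_x / l_x
= 1792 / 93582
= 0.0191


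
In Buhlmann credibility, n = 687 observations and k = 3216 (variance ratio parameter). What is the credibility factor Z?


Z = n / (n + k)
= 687 / (687 + 3216)
= 687 / 3903
= 0.176


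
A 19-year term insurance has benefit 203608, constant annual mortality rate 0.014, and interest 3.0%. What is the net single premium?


NSP = benefit * sum_{k=0}^{n-1} k_p_x * q * v^(k+1)
With constant q=0.014, v=0.970874
Sum = 0.179369
NSP = 203608 * 0.179369
= 36520.9697


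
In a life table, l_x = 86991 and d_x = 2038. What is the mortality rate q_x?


q_x = d_x / l_x
= 2038 / 86991
= 0.0234


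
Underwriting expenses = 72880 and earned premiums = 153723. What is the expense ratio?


Expense ratio = expenses / premiums
= 72880 / 153723
= 0.4741


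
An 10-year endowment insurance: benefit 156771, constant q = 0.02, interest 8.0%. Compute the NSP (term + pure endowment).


Term component = 19487.8016
Pure endowment = 10_p_x * v^10 * benefit = 0.817073 * 0.463193 * 156771 = 59331.9922
NSP = 78819.7937


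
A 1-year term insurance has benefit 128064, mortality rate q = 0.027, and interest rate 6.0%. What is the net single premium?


NSP = benefit * q * v
v = 1/(1+i) = 0.943396
NSP = 128064 * 0.027 * 0.943396
= 3262.0075


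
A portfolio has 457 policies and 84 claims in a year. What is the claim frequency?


frequency = claims / policies
= 84 / 457
= 0.1838


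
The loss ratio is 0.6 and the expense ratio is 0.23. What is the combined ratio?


Combined ratio = loss ratio + expense ratio
= 0.6 + 0.23
= 0.83


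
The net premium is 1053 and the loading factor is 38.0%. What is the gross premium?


Gross = net * (1 + loading)
= 1053 * (1 + 0.38)
= 1053 * 1.38
= 1453.14


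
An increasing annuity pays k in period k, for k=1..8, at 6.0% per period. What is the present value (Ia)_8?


(Ia)_n = sum_{k=1}^{n} k * v^k, v = 1/(1+i)
v = 0.943396
Sum computed term by term:
(Ia)_8 = 26.0514


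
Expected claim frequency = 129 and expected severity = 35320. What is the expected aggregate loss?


E[S] = E[N] * E[X]
= 129 * 35320
= 4.5563e+06


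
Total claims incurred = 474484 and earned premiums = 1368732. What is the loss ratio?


Loss ratio = claims / premiums
= 474484 / 1368732
= 0.3467


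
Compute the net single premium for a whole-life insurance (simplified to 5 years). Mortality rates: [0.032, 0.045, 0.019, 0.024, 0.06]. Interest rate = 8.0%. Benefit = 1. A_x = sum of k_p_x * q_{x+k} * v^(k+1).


v = 0.925926
Year 0: k_p_x=1.0, q=0.032, term=0.02963
Year 1: k_p_x=0.968, q=0.045, term=0.037346
Year 2: k_p_x=0.92444, q=0.019, term=0.013943
Year 3: k_p_x=0.906876, q=0.024, term=0.015998
Year 4: k_p_x=0.885111, q=0.06, term=0.036143
A_x = 0.1331


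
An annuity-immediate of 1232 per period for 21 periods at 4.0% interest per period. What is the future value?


FV = PMT * ((1+i)^n - 1) / i
= 1232 * ((1.04)^21 - 1) / 0.04
= 1232 * (2.278768 - 1) / 0.04
= 39386.0565


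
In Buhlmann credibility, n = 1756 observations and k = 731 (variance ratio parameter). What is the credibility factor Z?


Z = n / (n + k)
= 1756 / (1756 + 731)
= 1756 / 2487
= 0.7061


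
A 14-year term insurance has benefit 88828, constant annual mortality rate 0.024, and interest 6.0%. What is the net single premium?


NSP = benefit * sum_{k=0}^{n-1} k_p_x * q * v^(k+1)
With constant q=0.024, v=0.943396
Sum = 0.195775
NSP = 88828 * 0.195775
= 17390.3412


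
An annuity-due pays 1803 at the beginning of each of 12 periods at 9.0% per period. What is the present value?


PV_due = PMT * (1-(1+i)^(-n))/i * (1+i)
PV_immediate = 12910.7877
PV_due = 12910.7877 * 1.09
= 14072.7586


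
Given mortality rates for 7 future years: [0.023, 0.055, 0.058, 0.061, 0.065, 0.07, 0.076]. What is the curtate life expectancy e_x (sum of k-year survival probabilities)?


e_x = sum_{k=1}^{n} k_p_x
k_p_x values:
  1_p_x = 0.977
  2_p_x = 0.923265
  3_p_x = 0.869716
  4_p_x = 0.816663
  5_p_x = 0.76358
  6_p_x = 0.710129
  7_p_x = 0.656159
e_x = 5.7165


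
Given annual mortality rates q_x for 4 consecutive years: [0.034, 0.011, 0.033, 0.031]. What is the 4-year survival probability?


p_k = 1 - q_k for each year
Survival = product of (1 - q_k)
= 0.966 * 0.989 * 0.967 * 0.969
= 0.8952


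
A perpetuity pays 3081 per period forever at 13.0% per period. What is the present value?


PV = PMT / i
= 3081 / 0.13
= 23700.0


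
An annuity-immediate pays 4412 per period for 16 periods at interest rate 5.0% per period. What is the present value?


PV = PMT * (1 - (1+i)^(-n)) / i
= 4412 * (1 - (1+0.05)^(-16)) / 0.05
= 4412 * (1 - 0.458112) / 0.05
= 4412 * 10.83777
= 47816.2393


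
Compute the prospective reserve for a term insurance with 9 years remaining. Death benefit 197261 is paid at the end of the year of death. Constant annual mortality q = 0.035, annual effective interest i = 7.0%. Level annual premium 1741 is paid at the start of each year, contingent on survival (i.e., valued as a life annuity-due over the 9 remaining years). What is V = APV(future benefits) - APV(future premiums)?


v = 1/(1+i) = 0.934579
APV(future benefits) per unit = sum_{k=0}^{8} k_p_x * q * v^(k+1) = 0.201759
APV(future benefits) = 197261 * 0.201759 = 39799.2187
Life annuity-due factor ä_{x:9} = sum_{k=0}^{8} k_p_x * v^k = 6.168067
APV(future premiums) = 1741 * 6.168067 = 10738.6038
V = 39799.2187 - 10738.6038
= 29060.6149


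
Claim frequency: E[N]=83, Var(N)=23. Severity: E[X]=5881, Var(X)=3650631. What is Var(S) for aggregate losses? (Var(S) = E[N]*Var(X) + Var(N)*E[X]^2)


Var(S) = E[N]*Var(X) + Var(N)*E[X]^2
= 83*3650631 + 23*5881^2
= 303002373 + 795481703
= 1.0985e+09


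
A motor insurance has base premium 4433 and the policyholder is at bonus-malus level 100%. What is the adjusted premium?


adjusted = base * BM_level / 100
= 4433 * 100 / 100
= 4433 * 1.0
= 4433.0


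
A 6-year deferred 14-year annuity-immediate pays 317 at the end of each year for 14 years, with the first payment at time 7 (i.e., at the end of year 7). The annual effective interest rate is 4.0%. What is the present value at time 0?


PV at time 6 of the 14-year annuity-immediate:
a_n = 317 * (1-(1+0.04)^(-14))/0.04 = 3348.51
Discount back 6 years to time 0:
PV = 3348.51 * (1+0.04)^(-6)
= 3348.51 * 0.790315
= 2646.3761


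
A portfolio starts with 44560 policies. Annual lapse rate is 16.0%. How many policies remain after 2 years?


remaining = initial * (1 - lapse)^years
= 44560 * (1 - 0.16)^2
= 44560 * 0.7056
= 31441.536


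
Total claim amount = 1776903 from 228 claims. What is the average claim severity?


severity = total / number
= 1776903 / 228
= 7793.4342


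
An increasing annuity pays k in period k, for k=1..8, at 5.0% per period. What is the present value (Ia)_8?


(Ia)_n = sum_{k=1}^{n} k * v^k, v = 1/(1+i)
v = 0.952381
Sum computed term by term:
(Ia)_8 = 27.4332


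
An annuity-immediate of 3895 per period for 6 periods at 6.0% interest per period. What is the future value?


FV = PMT * ((1+i)^n - 1) / i
= 3895 * ((1.06)^6 - 1) / 0.06
= 3895 * (1.418519 - 1) / 0.06
= 27168.8657


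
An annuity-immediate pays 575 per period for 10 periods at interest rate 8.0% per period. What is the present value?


PV = PMT * (1 - (1+i)^(-n)) / i
= 575 * (1 - (1+0.08)^(-10)) / 0.08
= 575 * (1 - 0.463193) / 0.08
= 575 * 6.710081
= 3858.2968


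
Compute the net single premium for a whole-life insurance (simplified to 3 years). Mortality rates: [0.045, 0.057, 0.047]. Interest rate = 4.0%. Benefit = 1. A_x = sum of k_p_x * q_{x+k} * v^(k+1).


v = 0.961538
Year 0: k_p_x=1.0, q=0.045, term=0.043269
Year 1: k_p_x=0.955, q=0.057, term=0.050328
Year 2: k_p_x=0.900565, q=0.047, term=0.037628
A_x = 0.1312


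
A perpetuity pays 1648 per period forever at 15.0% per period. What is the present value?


PV = PMT / i
= 1648 / 0.15
= 10986.6667


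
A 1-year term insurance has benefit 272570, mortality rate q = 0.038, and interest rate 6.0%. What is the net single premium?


NSP = benefit * q * v
v = 1/(1+i) = 0.943396
NSP = 272570 * 0.038 * 0.943396
= 9771.3774


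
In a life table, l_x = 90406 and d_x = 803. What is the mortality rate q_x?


q_x = d_x / l_x
= 803 / 90406
= 0.0089


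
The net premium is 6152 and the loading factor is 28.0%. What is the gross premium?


Gross = net * (1 + loading)
= 6152 * (1 + 0.28)
= 6152 * 1.28
= 7874.56


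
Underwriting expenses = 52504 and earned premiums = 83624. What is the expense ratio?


Expense ratio = expenses / premiums
= 52504 / 83624
= 0.6279


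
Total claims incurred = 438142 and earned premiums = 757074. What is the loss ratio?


Loss ratio = claims / premiums
= 438142 / 757074
= 0.5787


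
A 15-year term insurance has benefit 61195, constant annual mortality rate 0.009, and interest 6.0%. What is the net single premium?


NSP = benefit * sum_{k=0}^{n-1} k_p_x * q * v^(k+1)
With constant q=0.009, v=0.943396
Sum = 0.082911
NSP = 61195 * 0.082911
= 5073.7436


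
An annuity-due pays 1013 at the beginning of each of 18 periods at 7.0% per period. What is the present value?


PV_due = PMT * (1-(1+i)^(-n))/i * (1+i)
PV_immediate = 10189.855
PV_due = 10189.855 * 1.07
= 10903.1449


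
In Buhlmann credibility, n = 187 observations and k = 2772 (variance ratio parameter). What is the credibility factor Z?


Z = n / (n + k)
= 187 / (187 + 2772)
= 187 / 2959
= 0.0632


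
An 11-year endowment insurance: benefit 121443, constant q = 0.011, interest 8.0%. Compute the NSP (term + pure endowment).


Term component = 9105.2208
Pure endowment = 11_p_x * v^11 * benefit = 0.88544 * 0.428883 * 121443 = 46117.9914
NSP = 55223.2122


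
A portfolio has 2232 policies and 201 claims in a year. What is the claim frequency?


frequency = claims / policies
= 201 / 2232
= 0.0901


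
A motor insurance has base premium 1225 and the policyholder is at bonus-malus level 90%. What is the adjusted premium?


adjusted = base * BM_level / 100
= 1225 * 90 / 100
= 1225 * 0.9
= 1102.5


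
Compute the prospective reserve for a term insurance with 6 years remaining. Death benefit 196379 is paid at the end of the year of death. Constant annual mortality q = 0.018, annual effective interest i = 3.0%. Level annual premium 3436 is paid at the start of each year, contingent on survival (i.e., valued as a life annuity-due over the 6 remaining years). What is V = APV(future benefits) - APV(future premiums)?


v = 1/(1+i) = 0.970874
APV(future benefits) per unit = sum_{k=0}^{5} k_p_x * q * v^(k+1) = 0.093371
APV(future benefits) = 196379 * 0.093371 = 18336.1707
Life annuity-due factor ä_{x:6} = sum_{k=0}^{5} k_p_x * v^k = 5.342916
APV(future premiums) = 3436 * 5.342916 = 18358.2582
V = 18336.1707 - 18358.2582
= -22.0875


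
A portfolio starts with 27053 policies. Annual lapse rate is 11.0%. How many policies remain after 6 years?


remaining = initial * (1 - lapse)^years
= 27053 * (1 - 0.11)^6
= 27053 * 0.496981
= 13444.8349


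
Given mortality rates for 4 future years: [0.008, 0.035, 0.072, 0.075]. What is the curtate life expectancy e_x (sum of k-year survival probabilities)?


e_x = sum_{k=1}^{n} k_p_x
k_p_x values:
  1_p_x = 0.992
  2_p_x = 0.95728
  3_p_x = 0.888356
  4_p_x = 0.821729
e_x = 3.6594


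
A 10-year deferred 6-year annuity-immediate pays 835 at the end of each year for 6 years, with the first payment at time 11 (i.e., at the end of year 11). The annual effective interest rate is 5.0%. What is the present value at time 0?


PV at time 10 of the 6-year annuity-immediate:
a_n = 835 * (1-(1+0.05)^(-6))/0.05 = 4238.2029
Discount back 10 years to time 0:
PV = 4238.2029 * (1+0.05)^(-10)
= 4238.2029 * 0.613913
= 2601.8889


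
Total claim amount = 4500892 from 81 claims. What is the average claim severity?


severity = total / number
= 4500892 / 81
= 55566.5679


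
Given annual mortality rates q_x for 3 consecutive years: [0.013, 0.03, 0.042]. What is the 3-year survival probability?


p_k = 1 - q_k for each year
Survival = product of (1 - q_k)
= 0.987 * 0.97 * 0.958
= 0.9172


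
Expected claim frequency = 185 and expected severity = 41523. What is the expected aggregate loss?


E[S] = E[N] * E[X]
= 185 * 41523
= 7.6818e+06
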